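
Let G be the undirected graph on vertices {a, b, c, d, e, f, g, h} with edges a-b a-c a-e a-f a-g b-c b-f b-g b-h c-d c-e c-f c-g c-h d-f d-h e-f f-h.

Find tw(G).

3

A width-3 tree decomposition is:
Bags: B1 = {a, b, c, f}  B2 = {a, c, e, f}  B3 = {b, c, f, h}  B4 = {a, b, c, g}  B5 = {c, d, f, h}
Tree: B1–B2, B1–B3, B1–B4, B3–B5
Each bag holds 4 vertices, so the decomposition has width 3, which upper-bounds the treewidth. For the lower bound, the 4 vertices {a, b, c, g} are pairwise adjacent, and any tree decomposition puts a clique entirely inside one bag — forcing width ≥ 3. Combining the bounds, tw(G) = 3.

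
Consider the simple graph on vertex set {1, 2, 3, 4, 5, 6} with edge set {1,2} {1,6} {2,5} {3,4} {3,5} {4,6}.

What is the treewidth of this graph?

A width-2 tree decomposition is:
Bags: B1 = {1, 2, 6}  B2 = {2, 5, 6}  B3 = {3, 5, 6}  B4 = {3, 4, 6}
Tree: B1–B2, B2–B3, B3–B4
The largest bag has 3 vertices, giving width 2; this decomposition certifies tw(G) ≤ 2. For the lower bound, G contains the cycle 6–1–2–5–3–4–6, so G is not a forest; only forests have treewidth ≤ 1, hence tw(G) ≥ 2. Hence tw(G) = 2 exactly.

2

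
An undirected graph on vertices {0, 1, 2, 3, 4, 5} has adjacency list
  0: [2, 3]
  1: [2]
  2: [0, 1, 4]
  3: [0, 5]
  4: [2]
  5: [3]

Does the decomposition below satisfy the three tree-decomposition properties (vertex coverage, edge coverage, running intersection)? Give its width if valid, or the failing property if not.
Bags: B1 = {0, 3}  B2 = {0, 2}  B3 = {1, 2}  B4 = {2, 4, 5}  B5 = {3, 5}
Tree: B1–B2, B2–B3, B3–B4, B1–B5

A tree decomposition must satisfy three properties: every vertex lies in some bag; for every edge, both endpoints lie together in some bag; and for every vertex, the bags containing it form a connected subtree. Here bags containing vertex 5 are not connected in the tree, so the decomposition is invalid.

No — bags containing vertex 5 are not connected in the tree.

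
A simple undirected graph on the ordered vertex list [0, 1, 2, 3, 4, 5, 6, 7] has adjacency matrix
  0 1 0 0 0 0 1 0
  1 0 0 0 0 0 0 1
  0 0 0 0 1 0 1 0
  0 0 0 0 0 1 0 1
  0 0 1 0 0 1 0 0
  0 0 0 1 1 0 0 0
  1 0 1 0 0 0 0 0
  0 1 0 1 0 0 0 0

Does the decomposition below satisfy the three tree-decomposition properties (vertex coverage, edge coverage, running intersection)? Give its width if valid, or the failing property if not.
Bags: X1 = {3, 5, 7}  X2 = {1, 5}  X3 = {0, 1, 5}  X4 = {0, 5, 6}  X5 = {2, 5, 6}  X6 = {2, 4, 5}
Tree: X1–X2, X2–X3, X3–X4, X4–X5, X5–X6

A tree decomposition must satisfy three properties: every vertex lies in some bag; for every edge, both endpoints lie together in some bag; and for every vertex, the bags containing it form a connected subtree. Here edge (7,1) lies in no bag, so the decomposition is invalid.

No — edge (7,1) lies in no bag.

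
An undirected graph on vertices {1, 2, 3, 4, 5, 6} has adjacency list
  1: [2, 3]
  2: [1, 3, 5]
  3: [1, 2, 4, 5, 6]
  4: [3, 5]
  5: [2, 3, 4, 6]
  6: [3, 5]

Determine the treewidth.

2

A width-2 tree decomposition is:
Bags: B1 = {3, 4, 5}  B2 = {2, 3, 5}  B3 = {3, 5, 6}  B4 = {1, 2, 3}
Tree: B1–B2, B1–B3, B2–B4
Every bag has size at most 3, so the width is 3 − 1 = 2 and tw(G) ≤ 2. For the lower bound, the 3 vertices {1, 2, 3} are pairwise adjacent, and any tree decomposition puts a clique entirely inside one bag — forcing width ≥ 2. Therefore the treewidth is 2.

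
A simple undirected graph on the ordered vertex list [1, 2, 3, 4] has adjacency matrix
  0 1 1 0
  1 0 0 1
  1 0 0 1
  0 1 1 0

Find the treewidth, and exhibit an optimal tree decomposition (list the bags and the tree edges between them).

Each bag holds 3 vertices, so the decomposition has width 2, which upper-bounds the treewidth. Since 4–3–1–2–4 is a cycle in G, G is not acyclic. Forests are exactly the graphs of treewidth ≤ 1, so tw(G) ≥ 2. Hence tw(G) = 2 exactly.

Treewidth 2.
One such decomposition:
Bags: B1 = {1, 3, 4}  B2 = {1, 2, 4}
Tree: B1–B2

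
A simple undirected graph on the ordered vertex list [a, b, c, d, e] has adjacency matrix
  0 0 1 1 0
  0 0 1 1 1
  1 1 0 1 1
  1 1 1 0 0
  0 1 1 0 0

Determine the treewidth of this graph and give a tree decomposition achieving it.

Treewidth 2.
One optimal decomposition is:
Bags: B1 = {b, c, d}  B2 = {a, c, d}  B3 = {b, c, e}
Tree: B1–B2, B1–B3

Each bag holds 3 vertices, so the decomposition has width 2, which upper-bounds the treewidth. For the lower bound, the 3 vertices {a, c, d} are pairwise adjacent, and any tree decomposition puts a clique entirely inside one bag — forcing width ≥ 2. Combining the bounds, tw(G) = 2.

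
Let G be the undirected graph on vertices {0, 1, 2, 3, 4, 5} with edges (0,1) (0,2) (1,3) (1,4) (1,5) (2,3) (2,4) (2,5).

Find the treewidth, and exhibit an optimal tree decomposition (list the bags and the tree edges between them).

Treewidth 2.
One such decomposition:
Bags: B1 = {1, 2, 4}  B2 = {1, 2, 5}  B3 = {1, 2, 3}  B4 = {0, 1, 2}
Tree: B1–B2, B2–B3, B3–B4

Each bag holds 3 vertices, so the decomposition has width 2, which upper-bounds the treewidth. The edges 4–2–5–1–4 form a cycle, so G is not a tree and its treewidth is at least 2. Hence tw(G) = 2 exactly.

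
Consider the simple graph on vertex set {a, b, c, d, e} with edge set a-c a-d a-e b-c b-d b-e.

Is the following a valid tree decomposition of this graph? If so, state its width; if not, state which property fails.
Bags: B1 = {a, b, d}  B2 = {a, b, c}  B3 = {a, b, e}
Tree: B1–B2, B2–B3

Vertex coverage: the bags together contain {a, b, c, d, e}, the full vertex set. Edge coverage: each edge of G has both endpoints in at least one bag. Running intersection: for every vertex, the bags containing it form a connected subtree. All three properties hold, so this is a valid tree decomposition of width max|bag| − 1 = 2, and hence tw(G) ≤ 2.

Yes; width 2.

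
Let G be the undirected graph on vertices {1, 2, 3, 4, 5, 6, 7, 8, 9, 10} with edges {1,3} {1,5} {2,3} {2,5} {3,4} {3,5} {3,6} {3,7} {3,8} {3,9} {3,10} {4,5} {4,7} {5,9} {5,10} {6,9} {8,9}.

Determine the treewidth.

2

A width-2 tree decomposition is:
Bags: B1 = {3, 5, 9}  B2 = {3, 5, 10}  B3 = {3, 4, 5}  B4 = {2, 3, 5}  B5 = {3, 4, 7}  B6 = {3, 8, 9}  B7 = {3, 6, 9}  B8 = {1, 3, 5}
Tree: B1–B2, B2–B3, B3–B4, B3–B5, B1–B6, B6–B7, B4–B8
The largest bag has 3 vertices, giving width 2; this decomposition certifies tw(G) ≤ 2. Conversely, {3, 8, 9} is a clique of size 3, and the vertices of any clique must share a bag in every tree decomposition; so some bag has ≥ 3 vertices and tw(G) ≥ 2. The upper and lower bounds meet at 2, so that is the treewidth.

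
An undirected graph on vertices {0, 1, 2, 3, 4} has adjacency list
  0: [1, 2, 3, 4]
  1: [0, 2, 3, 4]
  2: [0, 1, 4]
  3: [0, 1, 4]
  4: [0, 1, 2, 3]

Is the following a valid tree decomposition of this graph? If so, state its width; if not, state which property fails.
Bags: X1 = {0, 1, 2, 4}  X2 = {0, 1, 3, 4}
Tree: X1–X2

Every vertex of G appears in some bag (union = {0, 1, 2, 3, 4}); every edge is covered by a bag; and for each vertex v the set of bags containing v is connected in the bag tree. The decomposition is therefore valid. The largest bag has 4 vertices, so the width is 3.

Yes; width 3.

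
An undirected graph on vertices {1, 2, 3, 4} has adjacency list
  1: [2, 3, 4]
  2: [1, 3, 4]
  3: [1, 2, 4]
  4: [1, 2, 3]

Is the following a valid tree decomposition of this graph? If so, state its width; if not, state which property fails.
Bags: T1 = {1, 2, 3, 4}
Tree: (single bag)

Checking the three conditions: (i) the bags cover all of {1, 2, 3, 4}; (ii) for each edge, some bag contains both endpoints; (iii) the bags containing any fixed vertex form a subtree. All hold, so the decomposition is valid with width 4 − 1 = 3.

Yes; width 3.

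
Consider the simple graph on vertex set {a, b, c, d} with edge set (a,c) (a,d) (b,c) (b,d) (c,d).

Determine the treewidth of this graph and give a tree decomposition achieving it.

The largest bag has 3 vertices, giving width 2; this decomposition certifies tw(G) ≤ 2. Conversely, {a, c, d} is a clique of size 3, and the vertices of any clique must share a bag in every tree decomposition; so some bag has ≥ 3 vertices and tw(G) ≥ 2. Combining the bounds, tw(G) = 2.

Treewidth 2.
One such decomposition:
Bags: B1 = {a, c, d}  B2 = {b, c, d}
Tree: B1–B2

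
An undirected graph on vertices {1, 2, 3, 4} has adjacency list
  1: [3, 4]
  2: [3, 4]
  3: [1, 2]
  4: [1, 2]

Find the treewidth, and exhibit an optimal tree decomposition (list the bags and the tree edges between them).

The largest bag has 3 vertices, giving width 2; this decomposition certifies tw(G) ≤ 2. Since 4–1–3–2–4 is a cycle in G, G is not acyclic. Forests are exactly the graphs of treewidth ≤ 1, so tw(G) ≥ 2. Therefore the treewidth is 2.

Treewidth 2.
Bags: B1 = {1, 3, 4}  B2 = {2, 3, 4}
Tree: B1–B2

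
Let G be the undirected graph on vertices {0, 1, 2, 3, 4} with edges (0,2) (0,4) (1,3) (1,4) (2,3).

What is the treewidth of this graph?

2

A width-2 tree decomposition is:
Bags: B1 = {0, 2, 4}  B2 = {1, 2, 4}  B3 = {1, 2, 3}
Tree: B1–B2, B2–B3
Each bag holds 3 vertices, so the decomposition has width 2, which upper-bounds the treewidth. Since 2–0–4–1–3–2 is a cycle in G, G is not acyclic. Forests are exactly the graphs of treewidth ≤ 1, so tw(G) ≥ 2. Combining the bounds, tw(G) = 2.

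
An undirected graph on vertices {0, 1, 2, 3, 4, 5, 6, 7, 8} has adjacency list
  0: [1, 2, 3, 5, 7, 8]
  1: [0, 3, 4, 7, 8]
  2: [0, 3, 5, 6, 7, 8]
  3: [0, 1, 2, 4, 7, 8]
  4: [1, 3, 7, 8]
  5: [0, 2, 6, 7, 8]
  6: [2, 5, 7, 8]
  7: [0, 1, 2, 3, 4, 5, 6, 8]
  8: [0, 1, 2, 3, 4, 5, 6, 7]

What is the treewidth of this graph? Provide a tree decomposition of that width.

Treewidth 4.
Bags: B1 = {0, 2, 3, 7, 8}  B2 = {0, 1, 3, 7, 8}  B3 = {0, 2, 5, 7, 8}  B4 = {1, 3, 4, 7, 8}  B5 = {2, 5, 6, 7, 8}
Tree: B1–B2, B1–B3, B2–B4, B3–B5

Each bag holds 5 vertices, so the decomposition has width 4, which upper-bounds the treewidth. For the lower bound, the 5 vertices {0, 1, 3, 7, 8} are pairwise adjacent, and any tree decomposition puts a clique entirely inside one bag — forcing width ≥ 4. Hence tw(G) = 4 exactly.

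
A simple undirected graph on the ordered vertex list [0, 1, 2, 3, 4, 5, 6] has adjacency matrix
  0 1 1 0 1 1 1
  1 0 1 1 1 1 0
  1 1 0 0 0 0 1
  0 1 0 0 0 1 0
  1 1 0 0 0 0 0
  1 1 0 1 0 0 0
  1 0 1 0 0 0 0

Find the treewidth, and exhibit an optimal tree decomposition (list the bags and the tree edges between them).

The largest bag has 3 vertices, giving width 2; this decomposition certifies tw(G) ≤ 2. Conversely, {0, 1, 2} is a clique of size 3, and the vertices of any clique must share a bag in every tree decomposition; so some bag has ≥ 3 vertices and tw(G) ≥ 2. The upper and lower bounds meet at 2, so that is the treewidth.

Treewidth 2.
Bags: B1 = {0, 1, 2}  B2 = {0, 1, 5}  B3 = {1, 3, 5}  B4 = {0, 2, 6}  B5 = {0, 1, 4}
Tree: B1–B2, B2–B3, B1–B4, B1–B5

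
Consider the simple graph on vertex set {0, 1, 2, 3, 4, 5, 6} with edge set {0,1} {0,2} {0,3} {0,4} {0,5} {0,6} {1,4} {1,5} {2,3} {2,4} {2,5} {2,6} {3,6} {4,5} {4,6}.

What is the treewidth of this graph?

3

A width-3 tree decomposition is:
Bags: B1 = {0, 2, 4, 5}  B2 = {0, 2, 4, 6}  B3 = {0, 2, 3, 6}  B4 = {0, 1, 4, 5}
Tree: B1–B2, B2–B3, B1–B4
Every bag has size at most 4, so the width is 4 − 1 = 3 and tw(G) ≤ 3. For the lower bound, the 4 vertices {0, 1, 4, 5} are pairwise adjacent, and any tree decomposition puts a clique entirely inside one bag — forcing width ≥ 3. Therefore the treewidth is 3.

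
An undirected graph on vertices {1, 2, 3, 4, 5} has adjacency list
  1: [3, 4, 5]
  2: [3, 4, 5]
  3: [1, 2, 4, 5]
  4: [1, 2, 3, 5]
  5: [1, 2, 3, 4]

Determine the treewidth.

3

A width-3 tree decomposition is:
Bags: B1 = {1, 3, 4, 5}  B2 = {2, 3, 4, 5}
Tree: B1–B2
Every bag has size at most 4, so the width is 4 − 1 = 3 and tw(G) ≤ 3. On the other hand G contains the 4-clique {1, 3, 4, 5}. A clique must lie in a single bag of any decomposition, so no decomposition can have width below 3. The upper and lower bounds meet at 3, so that is the treewidth.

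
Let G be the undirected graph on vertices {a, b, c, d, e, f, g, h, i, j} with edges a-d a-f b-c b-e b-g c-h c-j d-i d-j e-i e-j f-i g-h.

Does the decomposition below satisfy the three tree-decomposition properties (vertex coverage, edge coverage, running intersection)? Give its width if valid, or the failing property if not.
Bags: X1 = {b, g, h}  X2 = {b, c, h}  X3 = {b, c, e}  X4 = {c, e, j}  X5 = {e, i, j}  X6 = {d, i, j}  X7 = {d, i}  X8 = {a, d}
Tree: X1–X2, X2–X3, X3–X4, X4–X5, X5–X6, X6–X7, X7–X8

A tree decomposition must satisfy three properties: every vertex lies in some bag; for every edge, both endpoints lie together in some bag; and for every vertex, the bags containing it form a connected subtree. Here vertex f appears in no bag, so the decomposition is invalid.

No — vertex f appears in no bag.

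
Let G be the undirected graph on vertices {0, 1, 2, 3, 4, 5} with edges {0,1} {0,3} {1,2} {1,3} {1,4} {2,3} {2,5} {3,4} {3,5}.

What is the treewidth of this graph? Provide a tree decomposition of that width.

Treewidth 2.
Bags: B1 = {1, 2, 3}  B2 = {1, 3, 4}  B3 = {2, 3, 5}  B4 = {0, 1, 3}
Tree: B1–B2, B1–B3, B1–B4

The largest bag has 3 vertices, giving width 2; this decomposition certifies tw(G) ≤ 2. For the lower bound, the 3 vertices {0, 1, 3} are pairwise adjacent, and any tree decomposition puts a clique entirely inside one bag — forcing width ≥ 2. Combining the bounds, tw(G) = 2.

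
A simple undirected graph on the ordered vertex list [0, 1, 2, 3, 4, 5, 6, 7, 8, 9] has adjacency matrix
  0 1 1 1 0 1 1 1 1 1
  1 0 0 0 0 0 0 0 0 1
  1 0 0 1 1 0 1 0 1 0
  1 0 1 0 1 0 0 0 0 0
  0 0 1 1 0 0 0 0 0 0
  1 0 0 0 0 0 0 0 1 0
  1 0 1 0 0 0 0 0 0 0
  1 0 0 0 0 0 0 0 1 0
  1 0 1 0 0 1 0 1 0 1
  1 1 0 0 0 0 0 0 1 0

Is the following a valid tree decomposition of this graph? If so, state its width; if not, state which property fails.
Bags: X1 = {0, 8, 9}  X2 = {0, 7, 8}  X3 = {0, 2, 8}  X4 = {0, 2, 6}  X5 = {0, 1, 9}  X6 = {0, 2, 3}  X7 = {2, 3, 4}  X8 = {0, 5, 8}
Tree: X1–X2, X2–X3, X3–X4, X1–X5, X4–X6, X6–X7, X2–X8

Yes; width 2.

Vertex coverage: the bags together contain {0, 1, 2, 3, 4, 5, 6, 7, 8, 9}, the full vertex set. Edge coverage: each edge of G has both endpoints in at least one bag. Running intersection: for every vertex, the bags containing it form a connected subtree. All three properties hold, so this is a valid tree decomposition of width max|bag| − 1 = 2, and hence tw(G) ≤ 2.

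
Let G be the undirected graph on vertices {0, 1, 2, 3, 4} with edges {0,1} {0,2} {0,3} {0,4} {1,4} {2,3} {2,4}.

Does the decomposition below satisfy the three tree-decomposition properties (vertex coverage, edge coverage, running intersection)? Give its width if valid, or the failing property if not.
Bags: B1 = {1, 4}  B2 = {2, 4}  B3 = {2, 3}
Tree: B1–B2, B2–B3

A tree decomposition must satisfy three properties: every vertex lies in some bag; for every edge, both endpoints lie together in some bag; and for every vertex, the bags containing it form a connected subtree. Here vertex 0 appears in no bag, so the decomposition is invalid.

No — vertex 0 appears in no bag.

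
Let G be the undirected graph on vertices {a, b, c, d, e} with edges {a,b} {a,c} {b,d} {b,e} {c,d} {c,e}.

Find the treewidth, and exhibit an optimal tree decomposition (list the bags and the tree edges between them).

Each bag holds 3 vertices, so the decomposition has width 2, which upper-bounds the treewidth. For the lower bound, G contains the cycle c–d–b–a–c, so G is not a forest; only forests have treewidth ≤ 1, hence tw(G) ≥ 2. Therefore the treewidth is 2.

Treewidth 2.
One optimal decomposition is:
Bags: B1 = {b, c, d}  B2 = {a, b, c}  B3 = {b, c, e}
Tree: B1–B2, B2–B3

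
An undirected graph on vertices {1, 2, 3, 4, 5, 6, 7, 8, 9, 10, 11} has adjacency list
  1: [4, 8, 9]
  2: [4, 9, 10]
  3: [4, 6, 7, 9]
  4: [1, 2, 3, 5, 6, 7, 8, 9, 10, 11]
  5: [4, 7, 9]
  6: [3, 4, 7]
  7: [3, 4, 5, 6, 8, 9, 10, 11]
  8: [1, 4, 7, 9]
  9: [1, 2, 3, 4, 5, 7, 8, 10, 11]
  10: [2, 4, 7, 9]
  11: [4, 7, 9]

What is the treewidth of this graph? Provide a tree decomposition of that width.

Treewidth 3.
One such decomposition:
Bags: B1 = {3, 4, 7, 9}  B2 = {4, 5, 7, 9}  B3 = {3, 4, 6, 7}  B4 = {4, 7, 8, 9}  B5 = {1, 4, 8, 9}  B6 = {4, 7, 9, 10}  B7 = {2, 4, 9, 10}  B8 = {4, 7, 9, 11}
Tree: B1–B2, B1–B3, B2–B4, B4–B5, B1–B6, B6–B7, B2–B8

The largest bag has 4 vertices, giving width 3; this decomposition certifies tw(G) ≤ 3. Conversely, {1, 4, 8, 9} is a clique of size 4, and the vertices of any clique must share a bag in every tree decomposition; so some bag has ≥ 4 vertices and tw(G) ≥ 3. Therefore the treewidth is 3.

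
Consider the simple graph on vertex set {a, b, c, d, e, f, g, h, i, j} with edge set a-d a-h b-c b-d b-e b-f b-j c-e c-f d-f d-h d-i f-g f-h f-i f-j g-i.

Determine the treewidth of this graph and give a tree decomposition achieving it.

Every bag has size at most 3, so the width is 3 − 1 = 2 and tw(G) ≤ 2. For the lower bound, the 3 vertices {a, d, h} are pairwise adjacent, and any tree decomposition puts a clique entirely inside one bag — forcing width ≥ 2. Hence tw(G) = 2 exactly.

Treewidth 2.
One optimal decomposition is:
Bags: B1 = {d, f, i}  B2 = {d, f, h}  B3 = {b, d, f}  B4 = {b, f, j}  B5 = {a, d, h}  B6 = {b, c, f}  B7 = {f, g, i}  B8 = {b, c, e}
Tree: B1–B2, B1–B3, B3–B4, B2–B5, B3–B6, B1–B7, B6–B8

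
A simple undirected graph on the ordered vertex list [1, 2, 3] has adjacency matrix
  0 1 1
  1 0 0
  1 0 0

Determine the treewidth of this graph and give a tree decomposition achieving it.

Treewidth 1.
One optimal decomposition is:
Bags: B1 = {1, 3}  B2 = {1, 2}
Tree: B1–B2

Every bag has size at most 2, so the width is 2 − 1 = 1 and tw(G) ≤ 1. Since G has at least one edge (e.g. 1–3), it is not an edgeless graph, so tw(G) ≥ 1. Combining the bounds, tw(G) = 1.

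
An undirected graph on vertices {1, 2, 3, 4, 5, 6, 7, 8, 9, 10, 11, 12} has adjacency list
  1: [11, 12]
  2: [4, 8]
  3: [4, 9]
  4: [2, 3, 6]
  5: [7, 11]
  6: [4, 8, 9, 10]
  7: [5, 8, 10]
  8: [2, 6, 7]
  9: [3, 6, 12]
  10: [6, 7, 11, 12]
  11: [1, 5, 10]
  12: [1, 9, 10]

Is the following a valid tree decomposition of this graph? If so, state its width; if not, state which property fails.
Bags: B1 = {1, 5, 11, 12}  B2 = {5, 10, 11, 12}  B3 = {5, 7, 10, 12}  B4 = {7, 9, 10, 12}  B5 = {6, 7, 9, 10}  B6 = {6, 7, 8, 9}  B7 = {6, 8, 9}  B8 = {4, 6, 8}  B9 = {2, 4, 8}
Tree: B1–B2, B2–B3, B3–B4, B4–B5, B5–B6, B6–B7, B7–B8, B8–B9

A tree decomposition must satisfy three properties: every vertex lies in some bag; for every edge, both endpoints lie together in some bag; and for every vertex, the bags containing it form a connected subtree. Here vertex 3 appears in no bag, so the decomposition is invalid.

No — vertex 3 appears in no bag.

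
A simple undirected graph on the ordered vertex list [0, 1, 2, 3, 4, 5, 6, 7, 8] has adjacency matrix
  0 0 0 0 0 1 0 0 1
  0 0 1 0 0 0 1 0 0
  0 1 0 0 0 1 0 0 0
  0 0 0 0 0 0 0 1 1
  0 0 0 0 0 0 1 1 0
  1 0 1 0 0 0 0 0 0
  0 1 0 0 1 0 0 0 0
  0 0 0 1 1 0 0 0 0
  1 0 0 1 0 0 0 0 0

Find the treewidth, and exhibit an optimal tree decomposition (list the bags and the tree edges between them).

Treewidth 2.
Bags: B1 = {0, 5, 8}  B2 = {2, 5, 8}  B3 = {1, 2, 8}  B4 = {1, 6, 8}  B5 = {4, 6, 8}  B6 = {4, 7, 8}  B7 = {3, 7, 8}
Tree: B1–B2, B2–B3, B3–B4, B4–B5, B5–B6, B6–B7

Every bag has size at most 3, so the width is 3 − 1 = 2 and tw(G) ≤ 2. For the lower bound, G contains the cycle 8–0–5–2–1–6–4–7–3–8, so G is not a forest; only forests have treewidth ≤ 1, hence tw(G) ≥ 2. Therefore the treewidth is 2.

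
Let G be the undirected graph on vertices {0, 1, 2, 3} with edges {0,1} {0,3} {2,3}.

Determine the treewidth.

1

A width-1 tree decomposition is:
Bags: B1 = {2, 3}  B2 = {0, 3}  B3 = {0, 1}
Tree: B1–B2, B2–B3
The largest bag has 2 vertices, giving width 1; this decomposition certifies tw(G) ≤ 1. Any graph with an edge has treewidth ≥ 1, and G has the edge 2–3. Hence tw(G) = 1 exactly.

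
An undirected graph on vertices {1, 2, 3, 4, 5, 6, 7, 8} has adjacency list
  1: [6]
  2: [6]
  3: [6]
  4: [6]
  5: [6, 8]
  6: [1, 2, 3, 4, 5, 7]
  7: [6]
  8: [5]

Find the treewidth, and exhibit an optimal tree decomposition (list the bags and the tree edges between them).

Each bag holds 2 vertices, so the decomposition has width 1, which upper-bounds the treewidth. Any graph with an edge has treewidth ≥ 1, and G has the edge 4–6. Hence tw(G) = 1 exactly.

Treewidth 1.
One such decomposition:
Bags: B1 = {4, 6}  B2 = {3, 6}  B3 = {5, 6}  B4 = {5, 8}  B5 = {1, 6}  B6 = {2, 6}  B7 = {6, 7}
Tree: B1–B2, B2–B3, B3–B4, B3–B5, B5–B6, B6–B7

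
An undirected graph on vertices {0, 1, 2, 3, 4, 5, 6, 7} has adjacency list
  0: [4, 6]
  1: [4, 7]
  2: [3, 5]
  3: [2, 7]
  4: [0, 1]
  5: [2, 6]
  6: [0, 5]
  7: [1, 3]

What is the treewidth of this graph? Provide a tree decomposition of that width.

Treewidth 2.
One such decomposition:
Bags: B1 = {2, 5, 6}  B2 = {0, 2, 6}  B3 = {0, 2, 4}  B4 = {1, 2, 4}  B5 = {1, 2, 7}  B6 = {2, 3, 7}
Tree: B1–B2, B2–B3, B3–B4, B4–B5, B5–B6

Each bag holds 3 vertices, so the decomposition has width 2, which upper-bounds the treewidth. Since 2–5–6–0–4–1–7–3–2 is a cycle in G, G is not acyclic. Forests are exactly the graphs of treewidth ≤ 1, so tw(G) ≥ 2. Hence tw(G) = 2 exactly.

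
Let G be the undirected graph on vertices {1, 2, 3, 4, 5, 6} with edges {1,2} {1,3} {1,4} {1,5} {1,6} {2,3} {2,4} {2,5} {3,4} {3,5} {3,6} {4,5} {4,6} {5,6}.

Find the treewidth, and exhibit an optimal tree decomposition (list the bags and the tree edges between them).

The largest bag has 5 vertices, giving width 4; this decomposition certifies tw(G) ≤ 4. On the other hand G contains the 5-clique {1, 2, 3, 4, 5}. A clique must lie in a single bag of any decomposition, so no decomposition can have width below 4. Combining the bounds, tw(G) = 4.

Treewidth 4.
Bags: B1 = {1, 3, 4, 5, 6}  B2 = {1, 2, 3, 4, 5}
Tree: B1–B2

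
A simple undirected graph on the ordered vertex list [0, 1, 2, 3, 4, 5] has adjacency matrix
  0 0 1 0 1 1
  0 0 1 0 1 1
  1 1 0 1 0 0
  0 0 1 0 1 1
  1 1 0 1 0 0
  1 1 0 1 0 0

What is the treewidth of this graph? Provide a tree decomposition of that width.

Each bag holds 4 vertices, so the decomposition has width 3, which upper-bounds the treewidth. For the lower bound: the 4 vertex sets {3,5}, {0,4}, {2}, {1} are disjoint, each induces a connected subgraph, and every pair is joined by at least one edge of G. Contracting each set to a single vertex therefore yields K_{4} as a minor, and since treewidth is minor-monotone, tw(G) ≥ tw(K_{4}) = 3. Combining the bounds, tw(G) = 3.

Treewidth 3.
One optimal decomposition is:
Bags: B1 = {2, 3, 4, 5}  B2 = {0, 2, 4, 5}  B3 = {1, 2, 4, 5}
Tree: B1–B2, B2–B3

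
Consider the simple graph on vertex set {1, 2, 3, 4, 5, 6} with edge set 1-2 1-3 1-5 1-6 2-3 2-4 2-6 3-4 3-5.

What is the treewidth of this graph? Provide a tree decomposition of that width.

Treewidth 2.
One such decomposition:
Bags: B1 = {1, 2, 3}  B2 = {2, 3, 4}  B3 = {1, 2, 6}  B4 = {1, 3, 5}
Tree: B1–B2, B1–B3, B1–B4

Every bag has size at most 3, so the width is 3 − 1 = 2 and tw(G) ≤ 2. Conversely, {1, 2, 3} is a clique of size 3, and the vertices of any clique must share a bag in every tree decomposition; so some bag has ≥ 3 vertices and tw(G) ≥ 2. The upper and lower bounds meet at 2, so that is the treewidth.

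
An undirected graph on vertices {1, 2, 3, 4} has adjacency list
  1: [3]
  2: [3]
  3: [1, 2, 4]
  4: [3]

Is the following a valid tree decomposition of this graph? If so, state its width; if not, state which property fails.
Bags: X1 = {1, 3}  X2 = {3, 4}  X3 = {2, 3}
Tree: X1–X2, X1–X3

Yes; width 1.

Checking the three conditions: (i) the bags cover all of {1, 2, 3, 4}; (ii) for each edge, some bag contains both endpoints; (iii) the bags containing any fixed vertex form a subtree. All hold, so the decomposition is valid with width 2 − 1 = 1.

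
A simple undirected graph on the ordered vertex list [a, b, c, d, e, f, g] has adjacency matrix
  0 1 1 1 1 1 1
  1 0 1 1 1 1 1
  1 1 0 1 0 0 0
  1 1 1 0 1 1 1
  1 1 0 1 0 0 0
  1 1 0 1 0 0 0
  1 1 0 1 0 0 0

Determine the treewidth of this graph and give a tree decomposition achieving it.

The largest bag has 4 vertices, giving width 3; this decomposition certifies tw(G) ≤ 3. For the lower bound, the 4 vertices {a, b, d, g} are pairwise adjacent, and any tree decomposition puts a clique entirely inside one bag — forcing width ≥ 3. Therefore the treewidth is 3.

Treewidth 3.
One optimal decomposition is:
Bags: B1 = {a, b, d, e}  B2 = {a, b, d, f}  B3 = {a, b, d, g}  B4 = {a, b, c, d}
Tree: B1–B2, B2–B3, B3–B4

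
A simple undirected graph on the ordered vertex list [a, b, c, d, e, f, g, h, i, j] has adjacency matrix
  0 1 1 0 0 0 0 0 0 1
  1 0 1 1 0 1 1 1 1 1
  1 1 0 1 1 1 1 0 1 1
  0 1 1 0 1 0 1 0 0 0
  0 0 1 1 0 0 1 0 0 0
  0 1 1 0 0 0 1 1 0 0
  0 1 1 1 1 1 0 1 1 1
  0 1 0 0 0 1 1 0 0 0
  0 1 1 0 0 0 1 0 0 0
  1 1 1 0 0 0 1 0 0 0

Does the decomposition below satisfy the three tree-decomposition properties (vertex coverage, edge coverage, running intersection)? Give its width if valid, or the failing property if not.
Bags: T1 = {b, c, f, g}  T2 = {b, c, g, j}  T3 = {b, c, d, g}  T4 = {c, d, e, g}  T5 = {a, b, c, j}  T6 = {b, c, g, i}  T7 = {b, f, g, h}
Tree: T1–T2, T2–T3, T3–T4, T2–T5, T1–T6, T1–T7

Vertex coverage: the bags together contain {a, b, c, d, e, f, g, h, i, j}, the full vertex set. Edge coverage: each edge of G has both endpoints in at least one bag. Running intersection: for every vertex, the bags containing it form a connected subtree. All three properties hold, so this is a valid tree decomposition of width max|bag| − 1 = 3, and hence tw(G) ≤ 3.

Yes; width 3.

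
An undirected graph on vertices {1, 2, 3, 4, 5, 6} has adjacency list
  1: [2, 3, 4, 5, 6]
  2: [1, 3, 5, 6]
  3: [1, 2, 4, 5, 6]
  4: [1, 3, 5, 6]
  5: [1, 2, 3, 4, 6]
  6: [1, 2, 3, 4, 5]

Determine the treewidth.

A width-4 tree decomposition is:
Bags: B1 = {1, 3, 4, 5, 6}  B2 = {1, 2, 3, 5, 6}
Tree: B1–B2
Each bag holds 5 vertices, so the decomposition has width 4, which upper-bounds the treewidth. Conversely, {1, 2, 3, 5, 6} is a clique of size 5, and the vertices of any clique must share a bag in every tree decomposition; so some bag has ≥ 5 vertices and tw(G) ≥ 4. Hence tw(G) = 4 exactly.

4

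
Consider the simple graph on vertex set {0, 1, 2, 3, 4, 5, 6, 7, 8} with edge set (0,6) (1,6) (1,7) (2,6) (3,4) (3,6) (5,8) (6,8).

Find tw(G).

1

A width-1 tree decomposition is:
Bags: B1 = {1, 6}  B2 = {3, 6}  B3 = {6, 8}  B4 = {5, 8}  B5 = {0, 6}  B6 = {2, 6}  B7 = {3, 4}  B8 = {1, 7}
Tree: B1–B2, B1–B3, B3–B4, B3–B5, B1–B6, B2–B7, B1–B8
The largest bag has 2 vertices, giving width 1; this decomposition certifies tw(G) ≤ 1. Any graph with an edge has treewidth ≥ 1, and G has the edge 1–6. Therefore the treewidth is 1.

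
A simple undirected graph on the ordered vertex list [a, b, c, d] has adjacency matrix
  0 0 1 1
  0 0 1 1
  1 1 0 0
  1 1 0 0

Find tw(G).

2

A width-2 tree decomposition is:
Bags: B1 = {a, c, d}  B2 = {b, c, d}
Tree: B1–B2
Each bag holds 3 vertices, so the decomposition has width 2, which upper-bounds the treewidth. The edges d–a–c–b–d form a cycle, so G is not a tree and its treewidth is at least 2. Combining the bounds, tw(G) = 2.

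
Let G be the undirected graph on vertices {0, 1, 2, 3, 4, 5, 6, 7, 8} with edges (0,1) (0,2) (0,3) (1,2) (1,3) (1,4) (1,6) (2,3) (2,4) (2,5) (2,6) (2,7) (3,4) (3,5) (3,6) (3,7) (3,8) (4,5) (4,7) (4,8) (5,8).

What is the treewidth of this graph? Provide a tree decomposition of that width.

Treewidth 3.
One such decomposition:
Bags: B1 = {1, 2, 3, 4}  B2 = {2, 3, 4, 5}  B3 = {1, 2, 3, 6}  B4 = {3, 4, 5, 8}  B5 = {0, 1, 2, 3}  B6 = {2, 3, 4, 7}
Tree: B1–B2, B1–B3, B2–B4, B3–B5, B1–B6

Each bag holds 4 vertices, so the decomposition has width 3, which upper-bounds the treewidth. Conversely, {3, 4, 5, 8} is a clique of size 4, and the vertices of any clique must share a bag in every tree decomposition; so some bag has ≥ 4 vertices and tw(G) ≥ 3. The upper and lower bounds meet at 3, so that is the treewidth.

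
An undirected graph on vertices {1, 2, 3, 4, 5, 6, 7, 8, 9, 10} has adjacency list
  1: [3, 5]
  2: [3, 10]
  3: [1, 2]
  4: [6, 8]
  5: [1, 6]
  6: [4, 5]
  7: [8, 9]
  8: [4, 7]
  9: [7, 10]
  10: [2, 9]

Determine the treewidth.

A width-2 tree decomposition is:
Bags: B1 = {4, 7, 8}  B2 = {4, 7, 9}  B3 = {4, 9, 10}  B4 = {2, 4, 10}  B5 = {2, 3, 4}  B6 = {1, 3, 4}  B7 = {1, 4, 5}  B8 = {4, 5, 6}
Tree: B1–B2, B2–B3, B3–B4, B4–B5, B5–B6, B6–B7, B7–B8
Every bag has size at most 3, so the width is 3 − 1 = 2 and tw(G) ≤ 2. Since 4–8–7–9–10–2–3–1–5–6–4 is a cycle in G, G is not acyclic. Forests are exactly the graphs of treewidth ≤ 1, so tw(G) ≥ 2. Hence tw(G) = 2 exactly.

2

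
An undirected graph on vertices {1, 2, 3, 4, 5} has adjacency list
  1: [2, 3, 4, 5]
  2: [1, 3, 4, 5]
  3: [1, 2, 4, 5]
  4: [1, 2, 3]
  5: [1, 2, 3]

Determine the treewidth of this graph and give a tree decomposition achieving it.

Each bag holds 4 vertices, so the decomposition has width 3, which upper-bounds the treewidth. For the lower bound, the 4 vertices {1, 2, 3, 4} are pairwise adjacent, and any tree decomposition puts a clique entirely inside one bag — forcing width ≥ 3. Therefore the treewidth is 3.

Treewidth 3.
One such decomposition:
Bags: B1 = {1, 2, 3, 4}  B2 = {1, 2, 3, 5}
Tree: B1–B2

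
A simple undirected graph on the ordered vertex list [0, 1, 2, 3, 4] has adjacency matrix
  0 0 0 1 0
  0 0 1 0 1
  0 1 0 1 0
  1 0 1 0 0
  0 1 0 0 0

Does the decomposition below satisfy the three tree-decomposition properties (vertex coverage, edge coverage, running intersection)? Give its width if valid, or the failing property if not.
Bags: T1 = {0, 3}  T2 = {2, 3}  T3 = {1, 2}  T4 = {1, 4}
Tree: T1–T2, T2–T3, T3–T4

Every vertex of G appears in some bag (union = {0, 1, 2, 3, 4}); every edge is covered by a bag; and for each vertex v the set of bags containing v is connected in the bag tree. The decomposition is therefore valid. The largest bag has 2 vertices, so the width is 1.

Yes; width 1.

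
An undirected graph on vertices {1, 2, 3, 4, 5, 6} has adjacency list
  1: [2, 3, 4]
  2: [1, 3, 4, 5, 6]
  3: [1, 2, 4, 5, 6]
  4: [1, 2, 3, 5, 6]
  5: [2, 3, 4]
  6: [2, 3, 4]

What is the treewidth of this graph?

A width-3 tree decomposition is:
Bags: B1 = {1, 2, 3, 4}  B2 = {2, 3, 4, 5}  B3 = {2, 3, 4, 6}
Tree: B1–B2, B1–B3
Each bag holds 4 vertices, so the decomposition has width 3, which upper-bounds the treewidth. Conversely, {1, 2, 3, 4} is a clique of size 4, and the vertices of any clique must share a bag in every tree decomposition; so some bag has ≥ 4 vertices and tw(G) ≥ 3. The upper and lower bounds meet at 3, so that is the treewidth.

3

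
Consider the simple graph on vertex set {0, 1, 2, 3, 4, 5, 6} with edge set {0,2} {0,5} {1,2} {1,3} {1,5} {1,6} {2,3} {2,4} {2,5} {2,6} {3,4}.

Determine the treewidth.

A width-2 tree decomposition is:
Bags: B1 = {1, 2, 5}  B2 = {1, 2, 3}  B3 = {1, 2, 6}  B4 = {2, 3, 4}  B5 = {0, 2, 5}
Tree: B1–B2, B1–B3, B2–B4, B1–B5
Each bag holds 3 vertices, so the decomposition has width 2, which upper-bounds the treewidth. On the other hand G contains the 3-clique {0, 2, 5}. A clique must lie in a single bag of any decomposition, so no decomposition can have width below 2. The upper and lower bounds meet at 2, so that is the treewidth.

2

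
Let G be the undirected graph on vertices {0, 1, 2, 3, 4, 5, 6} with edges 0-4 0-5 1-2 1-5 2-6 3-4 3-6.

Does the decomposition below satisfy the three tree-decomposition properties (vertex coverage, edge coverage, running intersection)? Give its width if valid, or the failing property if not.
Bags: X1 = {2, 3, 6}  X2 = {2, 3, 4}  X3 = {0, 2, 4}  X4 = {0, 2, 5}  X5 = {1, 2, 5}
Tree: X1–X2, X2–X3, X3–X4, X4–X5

Yes; width 2.

Every vertex of G appears in some bag (union = {0, 1, 2, 3, 4, 5, 6}); every edge is covered by a bag; and for each vertex v the set of bags containing v is connected in the bag tree. The decomposition is therefore valid. The largest bag has 3 vertices, so the width is 2.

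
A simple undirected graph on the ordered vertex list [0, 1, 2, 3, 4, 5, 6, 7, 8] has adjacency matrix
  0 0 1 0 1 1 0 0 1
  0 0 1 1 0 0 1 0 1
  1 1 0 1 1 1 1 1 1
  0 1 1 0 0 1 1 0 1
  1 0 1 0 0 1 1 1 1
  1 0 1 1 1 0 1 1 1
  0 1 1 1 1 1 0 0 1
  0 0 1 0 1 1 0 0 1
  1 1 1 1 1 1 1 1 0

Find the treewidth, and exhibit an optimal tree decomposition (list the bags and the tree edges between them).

Treewidth 4.
One such decomposition:
Bags: B1 = {2, 4, 5, 6, 8}  B2 = {2, 4, 5, 7, 8}  B3 = {2, 3, 5, 6, 8}  B4 = {0, 2, 4, 5, 8}  B5 = {1, 2, 3, 6, 8}
Tree: B1–B2, B1–B3, B2–B4, B3–B5

The largest bag has 5 vertices, giving width 4; this decomposition certifies tw(G) ≤ 4. For the lower bound, the 5 vertices {1, 2, 3, 6, 8} are pairwise adjacent, and any tree decomposition puts a clique entirely inside one bag — forcing width ≥ 4. The upper and lower bounds meet at 4, so that is the treewidth.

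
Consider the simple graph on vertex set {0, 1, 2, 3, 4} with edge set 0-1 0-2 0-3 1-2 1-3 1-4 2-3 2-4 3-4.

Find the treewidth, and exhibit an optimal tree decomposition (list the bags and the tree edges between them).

Each bag holds 4 vertices, so the decomposition has width 3, which upper-bounds the treewidth. On the other hand G contains the 4-clique {0, 1, 2, 3}. A clique must lie in a single bag of any decomposition, so no decomposition can have width below 3. Hence tw(G) = 3 exactly.

Treewidth 3.
Bags: B1 = {0, 1, 2, 3}  B2 = {1, 2, 3, 4}
Tree: B1–B2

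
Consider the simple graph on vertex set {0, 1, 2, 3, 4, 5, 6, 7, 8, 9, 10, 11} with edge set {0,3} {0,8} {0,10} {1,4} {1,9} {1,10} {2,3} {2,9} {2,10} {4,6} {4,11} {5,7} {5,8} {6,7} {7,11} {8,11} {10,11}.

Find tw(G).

3

A width-3 tree decomposition is:
Bags: B1 = {1, 2, 3, 9}  B2 = {1, 2, 3, 10}  B3 = {0, 1, 3, 10}  B4 = {0, 1, 4, 10}  B5 = {0, 4, 10, 11}  B6 = {0, 4, 8, 11}  B7 = {4, 6, 8, 11}  B8 = {6, 7, 8, 11}  B9 = {5, 6, 7, 8}
Tree: B1–B2, B2–B3, B3–B4, B4–B5, B5–B6, B6–B7, B7–B8, B8–B9
Each bag holds 4 vertices, so the decomposition has width 3, which upper-bounds the treewidth. For the lower bound: the 4 vertex sets {2,3,9}, {1}, {10}, {0,4,8,11} are disjoint, each induces a connected subgraph, and every pair is joined by at least one edge of G. Contracting each set to a single vertex therefore yields K_{4} as a minor, and since treewidth is minor-monotone, tw(G) ≥ tw(K_{4}) = 3. Hence tw(G) = 3 exactly.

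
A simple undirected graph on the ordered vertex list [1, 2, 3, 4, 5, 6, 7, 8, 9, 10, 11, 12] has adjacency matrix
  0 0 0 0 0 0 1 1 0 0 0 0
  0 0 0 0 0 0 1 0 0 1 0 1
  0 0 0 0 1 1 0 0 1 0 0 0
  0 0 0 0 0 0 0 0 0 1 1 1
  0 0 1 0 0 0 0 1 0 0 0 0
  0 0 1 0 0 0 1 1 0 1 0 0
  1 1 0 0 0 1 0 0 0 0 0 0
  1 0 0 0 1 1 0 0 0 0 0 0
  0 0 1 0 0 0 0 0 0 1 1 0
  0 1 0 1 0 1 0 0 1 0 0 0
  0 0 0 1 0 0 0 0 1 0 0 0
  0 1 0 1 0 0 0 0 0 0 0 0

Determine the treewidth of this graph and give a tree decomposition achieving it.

Treewidth 3.
One such decomposition:
Bags: B1 = {1, 3, 5, 8}  B2 = {1, 3, 6, 8}  B3 = {1, 3, 6, 7}  B4 = {3, 6, 7, 9}  B5 = {6, 7, 9, 10}  B6 = {2, 7, 9, 10}  B7 = {2, 9, 10, 11}  B8 = {2, 4, 10, 11}  B9 = {2, 4, 11, 12}
Tree: B1–B2, B2–B3, B3–B4, B4–B5, B5–B6, B6–B7, B7–B8, B8–B9

Each bag holds 4 vertices, so the decomposition has width 3, which upper-bounds the treewidth. For the lower bound: the 4 vertex sets {1,5,8}, {3}, {6}, {2,7,9,10} are disjoint, each induces a connected subgraph, and every pair is joined by at least one edge of G. Contracting each set to a single vertex therefore yields K_{4} as a minor, and since treewidth is minor-monotone, tw(G) ≥ tw(K_{4}) = 3. Combining the bounds, tw(G) = 3.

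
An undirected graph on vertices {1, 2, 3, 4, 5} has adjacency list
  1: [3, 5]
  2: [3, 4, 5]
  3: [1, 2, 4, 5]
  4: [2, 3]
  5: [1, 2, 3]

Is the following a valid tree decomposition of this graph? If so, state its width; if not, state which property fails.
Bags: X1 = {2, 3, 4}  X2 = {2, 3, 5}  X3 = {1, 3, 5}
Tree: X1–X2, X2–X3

Yes; width 2.

Every vertex of G appears in some bag (union = {1, 2, 3, 4, 5}); every edge is covered by a bag; and for each vertex v the set of bags containing v is connected in the bag tree. The decomposition is therefore valid. The largest bag has 3 vertices, so the width is 2.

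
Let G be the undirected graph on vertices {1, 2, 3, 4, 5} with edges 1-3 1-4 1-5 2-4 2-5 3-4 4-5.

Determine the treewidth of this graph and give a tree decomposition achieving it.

Treewidth 2.
Bags: B1 = {2, 4, 5}  B2 = {1, 4, 5}  B3 = {1, 3, 4}
Tree: B1–B2, B2–B3

Each bag holds 3 vertices, so the decomposition has width 2, which upper-bounds the treewidth. On the other hand G contains the 3-clique {1, 3, 4}. A clique must lie in a single bag of any decomposition, so no decomposition can have width below 2. Combining the bounds, tw(G) = 2.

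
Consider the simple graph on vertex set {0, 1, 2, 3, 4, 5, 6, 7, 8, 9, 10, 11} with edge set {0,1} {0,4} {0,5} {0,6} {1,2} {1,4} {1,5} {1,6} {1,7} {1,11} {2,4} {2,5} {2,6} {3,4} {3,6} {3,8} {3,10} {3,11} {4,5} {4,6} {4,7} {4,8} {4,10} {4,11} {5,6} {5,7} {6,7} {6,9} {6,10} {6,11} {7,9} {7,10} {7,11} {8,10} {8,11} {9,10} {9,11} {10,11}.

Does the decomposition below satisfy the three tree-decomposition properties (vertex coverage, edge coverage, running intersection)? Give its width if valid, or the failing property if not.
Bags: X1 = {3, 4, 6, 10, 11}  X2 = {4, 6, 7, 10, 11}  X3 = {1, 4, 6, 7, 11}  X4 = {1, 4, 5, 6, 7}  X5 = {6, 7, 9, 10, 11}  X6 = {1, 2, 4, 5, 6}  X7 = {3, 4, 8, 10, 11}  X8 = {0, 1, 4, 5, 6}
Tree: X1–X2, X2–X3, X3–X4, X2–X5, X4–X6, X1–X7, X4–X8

Checking the three conditions: (i) the bags cover all of {0, 1, 2, 3, 4, 5, 6, 7, 8, 9, 10, 11}; (ii) for each edge, some bag contains both endpoints; (iii) the bags containing any fixed vertex form a subtree. All hold, so the decomposition is valid with width 5 − 1 = 4.

Yes; width 4.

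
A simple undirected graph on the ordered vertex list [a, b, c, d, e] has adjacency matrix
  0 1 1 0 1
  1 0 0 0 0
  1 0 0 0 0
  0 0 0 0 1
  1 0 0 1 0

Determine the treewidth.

A width-1 tree decomposition is:
Bags: B1 = {d, e}  B2 = {a, e}  B3 = {a, c}  B4 = {a, b}
Tree: B1–B2, B2–B3, B2–B4
The largest bag has 2 vertices, giving width 1; this decomposition certifies tw(G) ≤ 1. Any graph with an edge has treewidth ≥ 1, and G has the edge e–d. Hence tw(G) = 1 exactly.

1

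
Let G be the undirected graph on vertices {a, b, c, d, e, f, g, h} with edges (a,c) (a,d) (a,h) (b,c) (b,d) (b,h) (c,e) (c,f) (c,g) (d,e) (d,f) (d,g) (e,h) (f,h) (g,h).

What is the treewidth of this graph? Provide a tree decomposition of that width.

Each bag holds 4 vertices, so the decomposition has width 3, which upper-bounds the treewidth. For the lower bound: the 4 vertex sets {e,h}, {d,f}, {c}, {g} are disjoint, each induces a connected subgraph, and every pair is joined by at least one edge of G. Contracting each set to a single vertex therefore yields K_{4} as a minor, and since treewidth is minor-monotone, tw(G) ≥ tw(K_{4}) = 3. Combining the bounds, tw(G) = 3.

Treewidth 3.
One such decomposition:
Bags: B1 = {c, d, e, h}  B2 = {c, d, f, h}  B3 = {c, d, g, h}  B4 = {a, c, d, h}  B5 = {b, c, d, h}
Tree: B1–B2, B2–B3, B3–B4, B4–B5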